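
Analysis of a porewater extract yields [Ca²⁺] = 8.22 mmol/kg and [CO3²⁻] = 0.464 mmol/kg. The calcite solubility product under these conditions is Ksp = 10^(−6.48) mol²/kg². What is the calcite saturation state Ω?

Ksp = 10^(−6.48) = 3.311×10^-7
Ω = [Ca²⁺][CO3²⁻]/Ksp = (8.22×10^-3)(0.464×10^-3) / 3.311×10^-7 = 11.5

Ω = 11.5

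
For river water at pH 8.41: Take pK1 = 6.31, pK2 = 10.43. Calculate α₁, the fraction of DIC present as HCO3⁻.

α₁ = 0.983

α₁ = 1 / (1 + [H⁺]/K1 + K2/[H⁺]) = 1 / (1 + 10^-2.10 + 10^-2.02)
   = 1 / (1 + 0.0079433 + 0.0095499) = 1/1.0175 = 0.9828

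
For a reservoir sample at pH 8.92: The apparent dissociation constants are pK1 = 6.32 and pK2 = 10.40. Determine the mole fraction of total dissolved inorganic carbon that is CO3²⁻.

α₂ = 1 / (1 + [H⁺]/K2 + [H⁺]²/(K1K2)) = 1 / (1 + 10^+1.48 + 10^-1.12)
   = 1 / (1 + 30.200 + 0.075858) = 1/31.275 = 0.03197

α₂ = 0.0320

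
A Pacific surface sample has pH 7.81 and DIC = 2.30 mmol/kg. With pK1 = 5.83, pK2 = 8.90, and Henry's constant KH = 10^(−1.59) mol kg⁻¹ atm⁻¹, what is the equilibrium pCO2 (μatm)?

α₀ = 1 / (1 + K1/[H⁺] + K1K2/[H⁺]²) = 1 / (1 + 10^+1.98 + 10^+0.89)
   = 1 / (1 + 95.499 + 7.7625) = 1/104.26 = 0.009591
[CO2*] = α₀ × DIC = 0.009591 × 2.30 = 0.02206 mmol/kg
pCO2 = [CO2*]/KH = 2.206×10^-5 / 2.570×10^-2 = 858 μatm

pCO2 = 858 μatm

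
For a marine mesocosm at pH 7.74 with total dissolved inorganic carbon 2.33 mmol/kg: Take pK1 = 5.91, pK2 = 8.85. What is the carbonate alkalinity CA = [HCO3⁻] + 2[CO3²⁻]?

CA = 2.46 mmol/kg

CA = [HCO3⁻] + 2[CO3²⁻] = (α₁ + 2α₂)·DIC
At pH 7.74: [H⁺]/K1 = 10^-1.83 = 0.014791, K2/[H⁺] = 10^-1.11 = 0.077625
α₁ = 1/(1 + 0.014791 + 0.077625) = 1/1.0924 = 0.9154; α₂ = α₁·K2/[H⁺] = 0.07106
α₁ + 2α₂ = 1.0575
CA = 1.0575 × 2.33 = 2.46 mmol/kg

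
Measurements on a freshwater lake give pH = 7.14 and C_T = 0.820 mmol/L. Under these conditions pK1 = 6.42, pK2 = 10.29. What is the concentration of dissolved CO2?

α₀ = 1 / (1 + K1/[H⁺] + K1K2/[H⁺]²) = 1 / (1 + 10^+0.72 + 10^-2.43)
   = 1 / (1 + 5.2481 + 0.0037154) = 1/6.2518 = 0.1600
[CO2*] = α₀ × DIC = 0.1600 × 0.820 = 0.131 mmol/L

[CO2*] = 0.131 mmol/L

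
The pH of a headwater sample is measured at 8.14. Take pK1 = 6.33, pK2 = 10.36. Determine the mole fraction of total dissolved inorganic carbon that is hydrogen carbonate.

α₁ = 1 / (1 + [H⁺]/K1 + K2/[H⁺]) = 1 / (1 + 10^-1.81 + 10^-2.22)
   = 1 / (1 + 0.015488 + 0.0060256) = 1/1.0215 = 0.9789

α₁ = 0.979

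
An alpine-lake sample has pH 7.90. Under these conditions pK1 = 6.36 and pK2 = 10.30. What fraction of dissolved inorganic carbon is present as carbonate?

α₂ = 1 / (1 + [H⁺]/K2 + [H⁺]²/(K1K2)) = 1 / (1 + 10^+2.40 + 10^+0.86)
   = 1 / (1 + 251.19 + 7.2444) = 1/259.43 = 0.003855

α₂ = 0.00385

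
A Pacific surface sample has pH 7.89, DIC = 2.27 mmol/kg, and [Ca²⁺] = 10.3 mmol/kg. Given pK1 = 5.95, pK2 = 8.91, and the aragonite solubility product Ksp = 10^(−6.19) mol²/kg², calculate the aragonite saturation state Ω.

α₂ = 1 / (1 + [H⁺]/K2 + [H⁺]²/(K1K2)) = 1 / (1 + 10^+1.02 + 10^-0.92)
   = 1 / (1 + 10.471 + 0.12023) = 1/11.592 = 0.08627
[CO3²⁻] = α₂ × DIC = 0.08627 × 2.27 = 0.1958 mmol/kg
Ksp = 10^(−6.19) = 6.457×10^-7
Ω = [Ca²⁺][CO3²⁻]/Ksp = (10.3×10^-3)(1.958×10^-4) / 6.457×10^-7 = 3.12

Ω = 3.12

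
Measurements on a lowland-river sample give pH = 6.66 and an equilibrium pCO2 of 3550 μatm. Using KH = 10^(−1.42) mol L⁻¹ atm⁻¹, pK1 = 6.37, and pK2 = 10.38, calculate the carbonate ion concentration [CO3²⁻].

[CO2*] = KH · pCO2 = 10^(−1.42) × 3550×10^-6 = 1.350×10^-4 mol/L
α₀ = 1/(1 + K1/[H⁺] + K1K2/[H⁺]²) = 1/(1 + 10^+0.29 + 10^-3.43) = 0.3390
DIC = [CO2*]/α₀ = 1.350×10^-4 / 0.3390 = 0.3982 mmol/L
[CO3²⁻] = α₂·DIC; α₂ = 0.0001259, so [CO3²⁻] = 0.0001259 × 0.3982 = 5.01×10^-5 mmol/L = 0.0501 μmol/L

[CO3²⁻] = 0.0501 μmol/L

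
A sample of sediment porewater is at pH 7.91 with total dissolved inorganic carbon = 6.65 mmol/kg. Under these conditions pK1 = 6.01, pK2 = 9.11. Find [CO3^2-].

[CO3²⁻] = 0.390 mmol/kg

α₂ = 1 / (1 + [H⁺]/K2 + [H⁺]²/(K1K2)) = 1 / (1 + 10^+1.20 + 10^-0.70)
   = 1 / (1 + 15.849 + 0.19953) = 1/17.048 = 0.05866
[CO3²⁻] = α₂ × DIC = 0.05866 × 6.65 = 0.390 mmol/kg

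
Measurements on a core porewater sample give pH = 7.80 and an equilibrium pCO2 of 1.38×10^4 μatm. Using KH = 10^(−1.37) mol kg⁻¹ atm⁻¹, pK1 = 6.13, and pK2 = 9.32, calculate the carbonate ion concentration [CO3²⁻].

[CO2*] = KH · pCO2 = 10^(−1.37) × 1.38×10^4×10^-6 = 5.887×10^-4 mol/kg
α₀ = 1/(1 + K1/[H⁺] + K1K2/[H⁺]²) = 1/(1 + 10^+1.67 + 10^+0.15) = 0.02033
DIC = [CO2*]/α₀ = 5.887×10^-4 / 0.02033 = 28.95 mmol/kg
[CO3²⁻] = α₂·DIC; α₂ = 0.02872, so [CO3²⁻] = 0.02872 × 28.95 = 0.832 mmol/kg

[CO3²⁻] = 0.832 mmol/kg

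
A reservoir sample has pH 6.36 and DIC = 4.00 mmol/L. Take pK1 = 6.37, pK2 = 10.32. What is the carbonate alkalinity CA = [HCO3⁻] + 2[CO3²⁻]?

CA = [HCO3⁻] + 2[CO3²⁻] = (α₁ + 2α₂)·DIC
At pH 6.36: [H⁺]/K1 = 10^0.01 = 1.0233, K2/[H⁺] = 10^-3.96 = 0.00010965
α₁ = 1/(1 + 1.0233 + 0.00010965) = 1/2.0234 = 0.4942; α₂ = α₁·K2/[H⁺] = 5.419×10^-5
α₁ + 2α₂ = 0.4943
CA = 0.4943 × 4.00 = 1.98 mmol/L

CA = 1.98 mmol/L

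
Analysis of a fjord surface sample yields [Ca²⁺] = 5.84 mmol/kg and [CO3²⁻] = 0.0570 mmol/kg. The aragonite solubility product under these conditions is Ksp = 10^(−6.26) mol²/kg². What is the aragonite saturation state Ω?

Ω = 0.606

Ksp = 10^(−6.26) = 5.495×10^-7
Ω = [Ca²⁺][CO3²⁻]/Ksp = (5.84×10^-3)(0.0570×10^-3) / 5.495×10^-7 = 0.606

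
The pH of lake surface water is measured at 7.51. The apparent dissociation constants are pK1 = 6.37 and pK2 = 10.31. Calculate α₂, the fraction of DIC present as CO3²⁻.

α₂ = 0.00148

α₂ = 1 / (1 + [H⁺]/K2 + [H⁺]²/(K1K2)) = 1 / (1 + 10^+2.80 + 10^+1.66)
   = 1 / (1 + 630.96 + 45.709) = 1/677.67 = 0.001476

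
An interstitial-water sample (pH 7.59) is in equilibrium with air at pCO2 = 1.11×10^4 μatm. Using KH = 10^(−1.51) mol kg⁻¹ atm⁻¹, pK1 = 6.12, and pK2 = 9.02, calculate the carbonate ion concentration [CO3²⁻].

[CO2*] = KH · pCO2 = 10^(−1.51) × 1.11×10^4×10^-6 = 3.430×10^-4 mol/kg
α₀ = 1/(1 + K1/[H⁺] + K1K2/[H⁺]²) = 1/(1 + 10^+1.47 + 10^+0.04) = 0.03164
DIC = [CO2*]/α₀ = 3.430×10^-4 / 0.03164 = 10.84 mmol/kg
[CO3²⁻] = α₂·DIC; α₂ = 0.03469, so [CO3²⁻] = 0.03469 × 10.84 = 0.376 mmol/kg

[CO3²⁻] = 0.376 mmol/kg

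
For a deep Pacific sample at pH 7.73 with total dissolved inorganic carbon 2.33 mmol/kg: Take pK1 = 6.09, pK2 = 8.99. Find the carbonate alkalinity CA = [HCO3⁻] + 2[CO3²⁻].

CA = 2.40 mmol/kg

CA = [HCO3⁻] + 2[CO3²⁻] = (α₁ + 2α₂)·DIC
At pH 7.73: [H⁺]/K1 = 10^-1.64 = 0.022909, K2/[H⁺] = 10^-1.26 = 0.054954
α₁ = 1/(1 + 0.022909 + 0.054954) = 1/1.0779 = 0.9278; α₂ = α₁·K2/[H⁺] = 0.05098
α₁ + 2α₂ = 1.0297
CA = 1.0297 × 2.33 = 2.40 mmol/kg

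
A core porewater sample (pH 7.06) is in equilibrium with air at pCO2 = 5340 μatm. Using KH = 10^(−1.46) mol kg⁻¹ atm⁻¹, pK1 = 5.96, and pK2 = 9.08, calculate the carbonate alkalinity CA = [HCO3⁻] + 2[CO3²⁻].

[CO2*] = KH · pCO2 = 10^(−1.46) × 5340×10^-6 = 1.852×10^-4 mol/kg
α₀ = 1/(1 + K1/[H⁺] + K1K2/[H⁺]²) = 1/(1 + 10^+1.10 + 10^-0.92) = 0.07294
DIC = [CO2*]/α₀ = 1.852×10^-4 / 0.07294 = 2.538 mmol/kg
CA = (α₁ + 2α₂)·DIC = (0.9183 + 2×0.008770) × 2.538 = 2.38 mmol/kg

CA = 2.38 mmol/kg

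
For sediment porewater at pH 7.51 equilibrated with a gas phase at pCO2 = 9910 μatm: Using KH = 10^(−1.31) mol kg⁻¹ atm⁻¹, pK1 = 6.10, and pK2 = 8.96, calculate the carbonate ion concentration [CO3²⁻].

[CO3²⁻] = 0.443 mmol/kg

[CO2*] = KH · pCO2 = 10^(−1.31) × 9910×10^-6 = 4.854×10^-4 mol/kg
α₀ = 1/(1 + K1/[H⁺] + K1K2/[H⁺]²) = 1/(1 + 10^+1.41 + 10^-0.04) = 0.03621
DIC = [CO2*]/α₀ = 4.854×10^-4 / 0.03621 = 13.40 mmol/kg
[CO3²⁻] = α₂·DIC; α₂ = 0.03302, so [CO3²⁻] = 0.03302 × 13.40 = 0.443 mmol/kg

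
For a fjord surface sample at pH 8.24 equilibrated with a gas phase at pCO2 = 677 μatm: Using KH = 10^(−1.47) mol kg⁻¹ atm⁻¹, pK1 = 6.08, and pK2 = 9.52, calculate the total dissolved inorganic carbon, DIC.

[CO2*] = KH · pCO2 = 10^(−1.47) × 677×10^-6 = 2.294×10^-5 mol/kg
α₀ = 1/(1 + K1/[H⁺] + K1K2/[H⁺]²) = 1/(1 + 10^+2.16 + 10^+0.88) = 0.006530
DIC = [CO2*]/α₀ = 2.294×10^-5 / 0.006530 = 3.51 mmol/kg

DIC = 3.51 mmol/kg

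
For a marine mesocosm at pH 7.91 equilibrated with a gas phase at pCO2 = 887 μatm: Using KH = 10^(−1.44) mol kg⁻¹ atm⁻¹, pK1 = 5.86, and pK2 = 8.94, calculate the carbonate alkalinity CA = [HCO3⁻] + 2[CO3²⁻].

[CO2*] = KH · pCO2 = 10^(−1.44) × 887×10^-6 = 3.221×10^-5 mol/kg
α₀ = 1/(1 + K1/[H⁺] + K1K2/[H⁺]²) = 1/(1 + 10^+2.05 + 10^+1.02) = 0.008086
DIC = [CO2*]/α₀ = 3.221×10^-5 / 0.008086 = 3.983 mmol/kg
CA = (α₁ + 2α₂)·DIC = (0.9072 + 2×0.08467) × 3.983 = 4.29 mmol/kg

CA = 4.29 mmol/kg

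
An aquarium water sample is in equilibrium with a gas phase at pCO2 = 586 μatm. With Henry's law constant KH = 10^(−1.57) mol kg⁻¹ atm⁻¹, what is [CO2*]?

[CO2*] = 15.8 μmol/kg

KH = 10^(−1.57) = 2.692×10^-2 mol kg⁻¹ atm⁻¹
[CO2*] = KH · pCO2 = 2.692×10^-2 × 586×10^-6 atm = 1.58×10^-5 mol/kg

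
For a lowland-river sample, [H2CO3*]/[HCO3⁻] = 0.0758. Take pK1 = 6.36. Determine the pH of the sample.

From K1 = [H⁺][HCO3⁻]/[H2CO3*]:  pH = pK1 − log₁₀([H2CO3*]/[HCO3⁻])
log₁₀(0.0758) = -1.120
pH = 6.36 − (-1.120) = 7.48

pH = 7.48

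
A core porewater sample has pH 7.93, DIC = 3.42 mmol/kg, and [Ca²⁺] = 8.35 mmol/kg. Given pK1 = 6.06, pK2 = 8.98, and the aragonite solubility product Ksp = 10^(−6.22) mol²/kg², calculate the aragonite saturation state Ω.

α₂ = 1 / (1 + [H⁺]/K2 + [H⁺]²/(K1K2)) = 1 / (1 + 10^+1.05 + 10^-0.82)
   = 1 / (1 + 11.220 + 0.15136) = 1/12.372 = 0.08083
[CO3²⁻] = α₂ × DIC = 0.08083 × 3.42 = 0.2764 mmol/kg
Ksp = 10^(−6.22) = 6.026×10^-7
Ω = [Ca²⁺][CO3²⁻]/Ksp = (8.35×10^-3)(2.764×10^-4) / 6.026×10^-7 = 3.83

Ω = 3.83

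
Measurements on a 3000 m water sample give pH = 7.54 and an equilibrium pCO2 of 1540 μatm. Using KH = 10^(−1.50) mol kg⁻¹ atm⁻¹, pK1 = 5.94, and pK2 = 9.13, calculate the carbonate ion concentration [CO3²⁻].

[CO3²⁻] = 0.0498 mmol/kg

[CO2*] = KH · pCO2 = 10^(−1.50) × 1540×10^-6 = 4.870×10^-5 mol/kg
α₀ = 1/(1 + K1/[H⁺] + K1K2/[H⁺]²) = 1/(1 + 10^+1.60 + 10^+0.01) = 0.02390
DIC = [CO2*]/α₀ = 4.870×10^-5 / 0.02390 = 2.037 mmol/kg
[CO3²⁻] = α₂·DIC; α₂ = 0.02446, so [CO3²⁻] = 0.02446 × 2.037 = 0.0498 mmol/kg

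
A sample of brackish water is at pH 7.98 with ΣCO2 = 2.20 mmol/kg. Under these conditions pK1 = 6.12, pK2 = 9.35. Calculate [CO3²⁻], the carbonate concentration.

α₂ = 1 / (1 + [H⁺]/K2 + [H⁺]²/(K1K2)) = 1 / (1 + 10^+1.37 + 10^-0.49)
   = 1 / (1 + 23.442 + 0.32359) = 1/24.766 = 0.04038
[CO3²⁻] = α₂ × DIC = 0.04038 × 2.20 = 0.0888 mmol/kg

[CO3²⁻] = 0.0888 mmol/kg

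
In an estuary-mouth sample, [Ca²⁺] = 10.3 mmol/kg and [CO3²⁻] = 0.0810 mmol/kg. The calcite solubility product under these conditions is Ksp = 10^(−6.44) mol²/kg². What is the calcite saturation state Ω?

Ω = 2.30

Ksp = 10^(−6.44) = 3.631×10^-7
Ω = [Ca²⁺][CO3²⁻]/Ksp = (10.3×10^-3)(0.0810×10^-3) / 3.631×10^-7 = 2.30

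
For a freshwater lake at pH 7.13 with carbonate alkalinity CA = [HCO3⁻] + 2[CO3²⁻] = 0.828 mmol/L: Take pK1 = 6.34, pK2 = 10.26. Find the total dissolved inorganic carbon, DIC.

DIC = 0.961 mmol/L

CA = [HCO3⁻] + 2[CO3²⁻] = (α₁ + 2α₂)·DIC
At pH 7.13: [H⁺]/K1 = 10^-0.79 = 0.16218, K2/[H⁺] = 10^-3.13 = 0.00074131
α₁ = 1/(1 + 0.16218 + 0.00074131) = 1/1.1629 = 0.8599; α₂ = α₁·K2/[H⁺] = 0.0006375
α₁ + 2α₂ = 0.8612
DIC = CA / (α₁ + 2α₂) = 0.828 / 0.8612 = 0.961 mmol/L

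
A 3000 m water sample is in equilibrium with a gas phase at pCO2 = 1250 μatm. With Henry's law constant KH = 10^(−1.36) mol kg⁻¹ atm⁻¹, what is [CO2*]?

[CO2*] = 54.6 μmol/kg

KH = 10^(−1.36) = 4.365×10^-2 mol kg⁻¹ atm⁻¹
[CO2*] = KH · pCO2 = 4.365×10^-2 × 1250×10^-6 atm = 5.46×10^-5 mol/kg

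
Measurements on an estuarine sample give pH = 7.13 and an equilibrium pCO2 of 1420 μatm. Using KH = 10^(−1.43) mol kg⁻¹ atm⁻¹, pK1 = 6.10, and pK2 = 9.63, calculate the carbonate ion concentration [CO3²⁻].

[CO3²⁻] = 1.79 μmol/kg

[CO2*] = KH · pCO2 = 10^(−1.43) × 1420×10^-6 = 5.276×10^-5 mol/kg
α₀ = 1/(1 + K1/[H⁺] + K1K2/[H⁺]²) = 1/(1 + 10^+1.03 + 10^-1.47) = 0.08511
DIC = [CO2*]/α₀ = 5.276×10^-5 / 0.08511 = 0.6199 mmol/kg
[CO3²⁻] = α₂·DIC; α₂ = 0.002884, so [CO3²⁻] = 0.002884 × 0.6199 = 0.00179 mmol/kg = 1.79 μmol/kg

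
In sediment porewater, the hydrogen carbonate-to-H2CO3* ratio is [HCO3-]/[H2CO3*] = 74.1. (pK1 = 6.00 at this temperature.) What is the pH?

From K1 = [H⁺][HCO3-]/[H2CO3*]:  pH = pK1 + log₁₀([HCO3-]/[H2CO3*])
log₁₀(74.1) = +1.870
pH = 6.00 + (+1.870) = 7.87

pH = 7.87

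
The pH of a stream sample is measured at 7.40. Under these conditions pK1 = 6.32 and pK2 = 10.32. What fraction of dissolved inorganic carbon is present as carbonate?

α₂ = 1 / (1 + [H⁺]/K2 + [H⁺]²/(K1K2)) = 1 / (1 + 10^+2.92 + 10^+1.84)
   = 1 / (1 + 831.76 + 69.183) = 1/901.95 = 0.001109

α₂ = 0.00111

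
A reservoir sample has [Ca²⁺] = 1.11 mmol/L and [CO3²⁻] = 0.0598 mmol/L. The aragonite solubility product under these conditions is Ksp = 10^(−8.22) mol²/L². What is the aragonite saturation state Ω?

Ksp = 10^(−8.22) = 6.026×10^-9
Ω = [Ca²⁺][CO3²⁻]/Ksp = (1.11×10^-3)(0.0598×10^-3) / 6.026×10^-9 = 11.0

Ω = 11.0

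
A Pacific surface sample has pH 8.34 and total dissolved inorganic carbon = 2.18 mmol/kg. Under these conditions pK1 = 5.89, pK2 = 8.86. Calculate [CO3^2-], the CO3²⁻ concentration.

[CO3²⁻] = 0.504 mmol/kg

α₂ = 1 / (1 + [H⁺]/K2 + [H⁺]²/(K1K2)) = 1 / (1 + 10^+0.52 + 10^-1.93)
   = 1 / (1 + 3.3113 + 0.011749) = 1/4.3231 = 0.2313
[CO3²⁻] = α₂ × DIC = 0.2313 × 2.18 = 0.504 mmol/kg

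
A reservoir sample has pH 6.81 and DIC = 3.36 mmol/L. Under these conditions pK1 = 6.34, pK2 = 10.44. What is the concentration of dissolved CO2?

α₀ = 1 / (1 + K1/[H⁺] + K1K2/[H⁺]²) = 1 / (1 + 10^+0.47 + 10^-3.16)
   = 1 / (1 + 2.9512 + 0.00069183) = 1/3.9519 = 0.2530
[CO2*] = α₀ × DIC = 0.2530 × 3.36 = 0.850 mmol/L

[CO2*] = 0.850 mmol/L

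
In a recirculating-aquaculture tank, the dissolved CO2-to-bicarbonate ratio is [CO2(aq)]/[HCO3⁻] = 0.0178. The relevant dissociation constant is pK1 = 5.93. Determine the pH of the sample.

pH = 7.68

From K1 = [H⁺][HCO3⁻]/[CO2(aq)]:  pH = pK1 − log₁₀([CO2(aq)]/[HCO3⁻])
log₁₀(0.0178) = -1.750
pH = 5.93 − (-1.750) = 7.68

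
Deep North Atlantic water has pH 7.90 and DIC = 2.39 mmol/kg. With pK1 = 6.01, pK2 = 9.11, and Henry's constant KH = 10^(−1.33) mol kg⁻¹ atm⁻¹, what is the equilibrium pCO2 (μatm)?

pCO2 = 613 μatm

α₀ = 1 / (1 + K1/[H⁺] + K1K2/[H⁺]²) = 1 / (1 + 10^+1.89 + 10^+0.68)
   = 1 / (1 + 77.625 + 4.7863) = 1/83.411 = 0.01199
[CO2*] = α₀ × DIC = 0.01199 × 2.39 = 0.02865 mmol/kg
pCO2 = [CO2*]/KH = 2.865×10^-5 / 4.677×10^-2 = 613 μatm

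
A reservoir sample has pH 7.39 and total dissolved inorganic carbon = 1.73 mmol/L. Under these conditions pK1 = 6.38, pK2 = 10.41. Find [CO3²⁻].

[CO3²⁻] = 1.50 μmol/L

α₂ = 1 / (1 + [H⁺]/K2 + [H⁺]²/(K1K2)) = 1 / (1 + 10^+3.02 + 10^+2.01)
   = 1 / (1 + 1047.1 + 102.33) = 1/1150.5 = 0.0008692
[CO3²⁻] = α₂ × DIC = 0.0008692 × 1.73 = 0.00150 mmol/L = 1.50 μmol/L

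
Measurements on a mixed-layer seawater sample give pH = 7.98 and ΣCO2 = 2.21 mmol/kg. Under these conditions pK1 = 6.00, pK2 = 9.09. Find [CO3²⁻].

[CO3²⁻] = 0.158 mmol/kg

α₂ = 1 / (1 + [H⁺]/K2 + [H⁺]²/(K1K2)) = 1 / (1 + 10^+1.11 + 10^-0.87)
   = 1 / (1 + 12.882 + 0.13490) = 1/14.017 = 0.07134
[CO3²⁻] = α₂ × DIC = 0.07134 × 2.21 = 0.158 mmol/kg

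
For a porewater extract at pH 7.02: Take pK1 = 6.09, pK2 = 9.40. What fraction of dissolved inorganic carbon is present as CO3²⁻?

α₂ = 0.00372

α₂ = 1 / (1 + [H⁺]/K2 + [H⁺]²/(K1K2)) = 1 / (1 + 10^+2.38 + 10^+1.45)
   = 1 / (1 + 239.88 + 28.184) = 1/269.07 = 0.003717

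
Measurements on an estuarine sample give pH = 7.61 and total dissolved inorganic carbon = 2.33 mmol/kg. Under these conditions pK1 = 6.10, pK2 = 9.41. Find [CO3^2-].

[CO3²⁻] = 0.0353 mmol/kg

α₂ = 1 / (1 + [H⁺]/K2 + [H⁺]²/(K1K2)) = 1 / (1 + 10^+1.80 + 10^+0.29)
   = 1 / (1 + 63.096 + 1.9498) = 1/66.046 = 0.01514
[CO3²⁻] = α₂ × DIC = 0.01514 × 2.33 = 0.0353 mmol/kg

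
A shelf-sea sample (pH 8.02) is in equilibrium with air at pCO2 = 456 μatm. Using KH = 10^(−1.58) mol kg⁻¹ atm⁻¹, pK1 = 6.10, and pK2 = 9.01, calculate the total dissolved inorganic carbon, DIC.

[CO2*] = KH · pCO2 = 10^(−1.58) × 456×10^-6 = 1.199×10^-5 mol/kg
α₀ = 1/(1 + K1/[H⁺] + K1K2/[H⁺]²) = 1/(1 + 10^+1.92 + 10^+0.93) = 0.01079
DIC = [CO2*]/α₀ = 1.199×10^-5 / 0.01079 = 1.11 mmol/kg

DIC = 1.11 mmol/kg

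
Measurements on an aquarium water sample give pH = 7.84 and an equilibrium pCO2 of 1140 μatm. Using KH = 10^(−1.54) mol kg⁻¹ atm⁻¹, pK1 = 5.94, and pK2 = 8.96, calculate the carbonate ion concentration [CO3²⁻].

[CO2*] = KH · pCO2 = 10^(−1.54) × 1140×10^-6 = 3.288×10^-5 mol/kg
α₀ = 1/(1 + K1/[H⁺] + K1K2/[H⁺]²) = 1/(1 + 10^+1.90 + 10^+0.78) = 0.01157
DIC = [CO2*]/α₀ = 3.288×10^-5 / 0.01157 = 2.843 mmol/kg
[CO3²⁻] = α₂·DIC; α₂ = 0.06969, so [CO3²⁻] = 0.06969 × 2.843 = 0.198 mmol/kg

[CO3²⁻] = 0.198 mmol/kg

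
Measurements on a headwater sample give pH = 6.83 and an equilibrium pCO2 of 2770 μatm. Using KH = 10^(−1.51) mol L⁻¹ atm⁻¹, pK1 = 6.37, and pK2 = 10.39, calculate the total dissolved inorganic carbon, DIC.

[CO2*] = KH · pCO2 = 10^(−1.51) × 2770×10^-6 = 8.560×10^-5 mol/L
α₀ = 1/(1 + K1/[H⁺] + K1K2/[H⁺]²) = 1/(1 + 10^+0.46 + 10^-3.10) = 0.2574
DIC = [CO2*]/α₀ = 8.560×10^-5 / 0.2574 = 0.333 mmol/L

DIC = 0.333 mmol/L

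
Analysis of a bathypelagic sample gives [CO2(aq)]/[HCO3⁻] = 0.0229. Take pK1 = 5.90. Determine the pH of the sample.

From K1 = [H⁺][HCO3⁻]/[CO2(aq)]:  pH = pK1 − log₁₀([CO2(aq)]/[HCO3⁻])
log₁₀(0.0229) = -1.640
pH = 5.90 − (-1.640) = 7.54

pH = 7.54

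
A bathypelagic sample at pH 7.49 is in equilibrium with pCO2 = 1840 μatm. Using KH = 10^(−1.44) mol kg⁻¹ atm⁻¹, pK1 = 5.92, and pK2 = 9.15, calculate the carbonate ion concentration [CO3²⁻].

[CO3²⁻] = 0.0543 mmol/kg

[CO2*] = KH · pCO2 = 10^(−1.44) × 1840×10^-6 = 6.681×10^-5 mol/kg
α₀ = 1/(1 + K1/[H⁺] + K1K2/[H⁺]²) = 1/(1 + 10^+1.57 + 10^-0.09) = 0.02566
DIC = [CO2*]/α₀ = 6.681×10^-5 / 0.02566 = 2.603 mmol/kg
[CO3²⁻] = α₂·DIC; α₂ = 0.02086, so [CO3²⁻] = 0.02086 × 2.603 = 0.0543 mmol/kg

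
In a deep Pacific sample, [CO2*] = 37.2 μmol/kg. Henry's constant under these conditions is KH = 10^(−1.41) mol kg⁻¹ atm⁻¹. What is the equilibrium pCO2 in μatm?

pCO2 = 956 μatm

KH = 10^(−1.41) = 3.890×10^-2 mol kg⁻¹ atm⁻¹
pCO2 = [CO2*]/KH = 37.2×10^-6 / 3.890×10^-2 = 9.56×10^-4 atm = 956 μatm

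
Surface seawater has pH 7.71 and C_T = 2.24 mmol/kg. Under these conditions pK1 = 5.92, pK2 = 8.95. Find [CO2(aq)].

α₀ = 1 / (1 + K1/[H⁺] + K1K2/[H⁺]²) = 1 / (1 + 10^+1.79 + 10^+0.55)
   = 1 / (1 + 61.660 + 3.5481) = 1/66.208 = 0.01510
[CO2*] = α₀ × DIC = 0.01510 × 2.24 = 0.0338 mmol/kg

[CO2*] = 0.0338 mmol/kg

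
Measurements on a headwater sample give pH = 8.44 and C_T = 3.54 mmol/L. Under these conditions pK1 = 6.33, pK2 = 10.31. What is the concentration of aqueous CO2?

[CO2*] = 0.0269 mmol/L

α₀ = 1 / (1 + K1/[H⁺] + K1K2/[H⁺]²) = 1 / (1 + 10^+2.11 + 10^+0.24)
   = 1 / (1 + 128.82 + 1.7378) = 1/131.56 = 0.007601
[CO2*] = α₀ × DIC = 0.007601 × 3.54 = 0.0269 mmol/L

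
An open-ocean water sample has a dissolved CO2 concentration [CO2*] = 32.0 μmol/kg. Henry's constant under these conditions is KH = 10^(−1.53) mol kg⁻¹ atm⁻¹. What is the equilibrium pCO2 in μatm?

KH = 10^(−1.53) = 2.951×10^-2 mol kg⁻¹ atm⁻¹
pCO2 = [CO2*]/KH = 32.0×10^-6 / 2.951×10^-2 = 1.08×10^-3 atm = 1080 μatm

pCO2 = 1080 μatm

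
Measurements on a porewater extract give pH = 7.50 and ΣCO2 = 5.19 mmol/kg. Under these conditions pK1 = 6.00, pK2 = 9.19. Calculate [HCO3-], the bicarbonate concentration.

α₁ = 1 / (1 + [H⁺]/K1 + K2/[H⁺]) = 1 / (1 + 10^-1.50 + 10^-1.69)
   = 1 / (1 + 0.031623 + 0.020417) = 1/1.0520 = 0.9505
[HCO3⁻] = α₁ × DIC = 0.9505 × 5.19 = 4.93 mmol/kg

[HCO3⁻] = 4.93 mmol/kg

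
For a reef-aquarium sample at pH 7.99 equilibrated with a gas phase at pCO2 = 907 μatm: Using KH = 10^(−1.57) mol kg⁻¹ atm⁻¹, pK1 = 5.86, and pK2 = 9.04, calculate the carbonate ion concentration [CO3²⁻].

[CO3²⁻] = 0.293 mmol/kg

[CO2*] = KH · pCO2 = 10^(−1.57) × 907×10^-6 = 2.441×10^-5 mol/kg
α₀ = 1/(1 + K1/[H⁺] + K1K2/[H⁺]²) = 1/(1 + 10^+2.13 + 10^+1.08) = 0.006760
DIC = [CO2*]/α₀ = 2.441×10^-5 / 0.006760 = 3.611 mmol/kg
[CO3²⁻] = α₂·DIC; α₂ = 0.08128, so [CO3²⁻] = 0.08128 × 3.611 = 0.293 mmol/kg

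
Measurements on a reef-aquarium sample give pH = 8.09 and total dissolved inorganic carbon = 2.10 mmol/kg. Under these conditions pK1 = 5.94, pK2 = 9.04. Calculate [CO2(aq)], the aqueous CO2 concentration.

[CO2*] = 13.3 μmol/kg

α₀ = 1 / (1 + K1/[H⁺] + K1K2/[H⁺]²) = 1 / (1 + 10^+2.15 + 10^+1.20)
   = 1 / (1 + 141.25 + 15.849) = 1/158.10 = 0.006325
[CO2*] = α₀ × DIC = 0.006325 × 2.10 = 0.0133 mmol/kg = 13.3 μmol/kg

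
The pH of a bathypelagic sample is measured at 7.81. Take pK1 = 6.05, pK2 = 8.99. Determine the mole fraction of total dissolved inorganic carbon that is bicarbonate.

α₁ = 0.923

α₁ = 1 / (1 + [H⁺]/K1 + K2/[H⁺]) = 1 / (1 + 10^-1.76 + 10^-1.18)
   = 1 / (1 + 0.017378 + 0.066069) = 1/1.0834 = 0.9230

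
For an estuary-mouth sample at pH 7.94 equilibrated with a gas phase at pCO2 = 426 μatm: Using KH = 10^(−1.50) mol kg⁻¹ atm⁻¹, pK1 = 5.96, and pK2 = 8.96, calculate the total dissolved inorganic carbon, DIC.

DIC = 1.42 mmol/kg

[CO2*] = KH · pCO2 = 10^(−1.50) × 426×10^-6 = 1.347×10^-5 mol/kg
α₀ = 1/(1 + K1/[H⁺] + K1K2/[H⁺]²) = 1/(1 + 10^+1.98 + 10^+0.96) = 0.009468
DIC = [CO2*]/α₀ = 1.347×10^-5 / 0.009468 = 1.42 mmol/kg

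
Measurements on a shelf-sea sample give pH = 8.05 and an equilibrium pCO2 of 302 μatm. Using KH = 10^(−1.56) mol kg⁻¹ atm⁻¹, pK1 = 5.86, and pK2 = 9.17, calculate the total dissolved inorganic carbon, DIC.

[CO2*] = KH · pCO2 = 10^(−1.56) × 302×10^-6 = 8.318×10^-6 mol/kg
α₀ = 1/(1 + K1/[H⁺] + K1K2/[H⁺]²) = 1/(1 + 10^+2.19 + 10^+1.07) = 0.005965
DIC = [CO2*]/α₀ = 8.318×10^-6 / 0.005965 = 1.39 mmol/kg

DIC = 1.39 mmol/kg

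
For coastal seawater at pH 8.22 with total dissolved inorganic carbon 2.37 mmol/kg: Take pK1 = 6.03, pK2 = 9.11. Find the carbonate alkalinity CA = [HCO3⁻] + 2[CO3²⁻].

CA = [HCO3⁻] + 2[CO3²⁻] = (α₁ + 2α₂)·DIC
At pH 8.22: [H⁺]/K1 = 10^-2.19 = 0.0064565, K2/[H⁺] = 10^-0.89 = 0.12882
α₁ = 1/(1 + 0.0064565 + 0.12882) = 1/1.1353 = 0.8808; α₂ = α₁·K2/[H⁺] = 0.1135
α₁ + 2α₂ = 1.1078
CA = 1.1078 × 2.37 = 2.63 mmol/kg

CA = 2.63 mmol/kg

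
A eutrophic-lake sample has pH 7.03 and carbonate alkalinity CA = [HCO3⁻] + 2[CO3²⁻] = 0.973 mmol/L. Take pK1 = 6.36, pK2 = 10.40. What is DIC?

DIC = 1.18 mmol/L

CA = [HCO3⁻] + 2[CO3²⁻] = (α₁ + 2α₂)·DIC
At pH 7.03: [H⁺]/K1 = 10^-0.67 = 0.21380, K2/[H⁺] = 10^-3.37 = 0.00042658
α₁ = 1/(1 + 0.21380 + 0.00042658) = 1/1.2142 = 0.8236; α₂ = α₁·K2/[H⁺] = 0.0003513
α₁ + 2α₂ = 0.8243
DIC = CA / (α₁ + 2α₂) = 0.973 / 0.8243 = 1.18 mmol/L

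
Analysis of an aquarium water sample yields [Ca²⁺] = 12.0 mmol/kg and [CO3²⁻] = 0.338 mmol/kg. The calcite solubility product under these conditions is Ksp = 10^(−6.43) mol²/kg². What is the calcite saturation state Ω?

Ω = 10.9

Ksp = 10^(−6.43) = 3.715×10^-7
Ω = [Ca²⁺][CO3²⁻]/Ksp = (12.0×10^-3)(0.338×10^-3) / 3.715×10^-7 = 10.9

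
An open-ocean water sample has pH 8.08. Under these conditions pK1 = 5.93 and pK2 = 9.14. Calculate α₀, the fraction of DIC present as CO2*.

α₀ = 0.00647

α₀ = 1 / (1 + K1/[H⁺] + K1K2/[H⁺]²) = 1 / (1 + 10^+2.15 + 10^+1.09)
   = 1 / (1 + 141.25 + 12.303) = 1/154.56 = 0.006470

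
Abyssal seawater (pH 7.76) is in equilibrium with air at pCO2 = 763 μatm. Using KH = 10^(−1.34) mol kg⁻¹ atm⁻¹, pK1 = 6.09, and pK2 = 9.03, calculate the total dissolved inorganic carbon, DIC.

[CO2*] = KH · pCO2 = 10^(−1.34) × 763×10^-6 = 3.488×10^-5 mol/kg
α₀ = 1/(1 + K1/[H⁺] + K1K2/[H⁺]²) = 1/(1 + 10^+1.67 + 10^+0.40) = 0.01989
DIC = [CO2*]/α₀ = 3.488×10^-5 / 0.01989 = 1.75 mmol/kg

DIC = 1.75 mmol/kg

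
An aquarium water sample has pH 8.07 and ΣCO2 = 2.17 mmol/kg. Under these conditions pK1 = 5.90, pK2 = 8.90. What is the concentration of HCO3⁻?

[HCO3⁻] = 1.88 mmol/kg

α₁ = 1 / (1 + [H⁺]/K1 + K2/[H⁺]) = 1 / (1 + 10^-2.17 + 10^-0.83)
   = 1 / (1 + 0.0067608 + 0.14791) = 1/1.1547 = 0.8660
[HCO3⁻] = α₁ × DIC = 0.8660 × 2.17 = 1.88 mmol/kg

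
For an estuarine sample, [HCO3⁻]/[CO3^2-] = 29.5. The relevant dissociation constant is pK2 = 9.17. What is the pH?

pH = 7.70

From K2 = [H⁺][CO3^2-]/[HCO3⁻]:  pH = pK2 − log₁₀([HCO3⁻]/[CO3^2-])
log₁₀(29.5) = +1.470
pH = 9.17 − (+1.470) = 7.70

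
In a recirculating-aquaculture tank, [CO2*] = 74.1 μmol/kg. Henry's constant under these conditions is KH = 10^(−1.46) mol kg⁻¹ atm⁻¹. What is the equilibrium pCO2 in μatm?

pCO2 = 2140 μatm

KH = 10^(−1.46) = 3.467×10^-2 mol kg⁻¹ atm⁻¹
pCO2 = [CO2*]/KH = 74.1×10^-6 / 3.467×10^-2 = 2.14×10^-3 atm = 2140 μatm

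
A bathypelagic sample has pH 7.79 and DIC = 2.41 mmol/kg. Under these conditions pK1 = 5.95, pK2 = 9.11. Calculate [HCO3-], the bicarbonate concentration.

α₁ = 1 / (1 + [H⁺]/K1 + K2/[H⁺]) = 1 / (1 + 10^-1.84 + 10^-1.32)
   = 1 / (1 + 0.014454 + 0.047863) = 1/1.0623 = 0.9413
[HCO3⁻] = α₁ × DIC = 0.9413 × 2.41 = 2.27 mmol/kg

[HCO3⁻] = 2.27 mmol/kg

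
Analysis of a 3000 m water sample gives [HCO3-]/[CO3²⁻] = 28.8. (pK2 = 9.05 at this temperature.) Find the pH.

From K2 = [H⁺][CO3²⁻]/[HCO3-]:  pH = pK2 − log₁₀([HCO3-]/[CO3²⁻])
log₁₀(28.8) = +1.459
pH = 9.05 − (+1.459) = 7.59

pH = 7.59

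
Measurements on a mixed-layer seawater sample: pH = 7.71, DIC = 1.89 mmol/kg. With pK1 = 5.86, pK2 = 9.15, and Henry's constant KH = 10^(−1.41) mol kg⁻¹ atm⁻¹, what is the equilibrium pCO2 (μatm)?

pCO2 = 653 μatm

α₀ = 1 / (1 + K1/[H⁺] + K1K2/[H⁺]²) = 1 / (1 + 10^+1.85 + 10^+0.41)
   = 1 / (1 + 70.795 + 2.5704) = 1/74.365 = 0.01345
[CO2*] = α₀ × DIC = 0.01345 × 1.89 = 0.02542 mmol/kg
pCO2 = [CO2*]/KH = 2.542×10^-5 / 3.890×10^-2 = 653 μatm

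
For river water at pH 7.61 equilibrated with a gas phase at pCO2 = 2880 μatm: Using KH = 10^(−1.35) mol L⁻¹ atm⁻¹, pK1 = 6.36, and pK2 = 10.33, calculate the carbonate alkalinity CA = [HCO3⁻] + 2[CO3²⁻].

[CO2*] = KH · pCO2 = 10^(−1.35) × 2880×10^-6 = 1.286×10^-4 mol/L
α₀ = 1/(1 + K1/[H⁺] + K1K2/[H⁺]²) = 1/(1 + 10^+1.25 + 10^-1.47) = 0.05314
DIC = [CO2*]/α₀ = 1.286×10^-4 / 0.05314 = 2.421 mmol/L
CA = (α₁ + 2α₂)·DIC = (0.9451 + 2×0.001801) × 2.421 = 2.30 mmol/L

CA = 2.30 mmol/L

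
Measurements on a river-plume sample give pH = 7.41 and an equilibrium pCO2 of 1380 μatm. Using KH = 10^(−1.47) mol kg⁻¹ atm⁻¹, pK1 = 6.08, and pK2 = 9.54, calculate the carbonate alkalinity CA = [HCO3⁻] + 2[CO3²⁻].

CA = 1.01 mmol/kg

[CO2*] = KH · pCO2 = 10^(−1.47) × 1380×10^-6 = 4.676×10^-5 mol/kg
α₀ = 1/(1 + K1/[H⁺] + K1K2/[H⁺]²) = 1/(1 + 10^+1.33 + 10^-0.80) = 0.04437
DIC = [CO2*]/α₀ = 4.676×10^-5 / 0.04437 = 1.054 mmol/kg
CA = (α₁ + 2α₂)·DIC = (0.9486 + 2×0.007032) × 1.054 = 1.01 mmol/kg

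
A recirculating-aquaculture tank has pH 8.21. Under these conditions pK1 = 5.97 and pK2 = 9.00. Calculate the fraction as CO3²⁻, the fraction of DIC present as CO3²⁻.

α₂ = 0.139

α₂ = 1 / (1 + [H⁺]/K2 + [H⁺]²/(K1K2)) = 1 / (1 + 10^+0.79 + 10^-1.45)
   = 1 / (1 + 6.1660 + 0.035481) = 1/7.2014 = 0.1389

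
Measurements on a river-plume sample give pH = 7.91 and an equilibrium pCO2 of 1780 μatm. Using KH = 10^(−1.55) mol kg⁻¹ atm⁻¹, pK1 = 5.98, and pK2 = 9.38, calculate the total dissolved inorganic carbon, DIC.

[CO2*] = KH · pCO2 = 10^(−1.55) × 1780×10^-6 = 5.017×10^-5 mol/kg
α₀ = 1/(1 + K1/[H⁺] + K1K2/[H⁺]²) = 1/(1 + 10^+1.93 + 10^+0.46) = 0.01124
DIC = [CO2*]/α₀ = 5.017×10^-5 / 0.01124 = 4.46 mmol/kg

DIC = 4.46 mmol/kg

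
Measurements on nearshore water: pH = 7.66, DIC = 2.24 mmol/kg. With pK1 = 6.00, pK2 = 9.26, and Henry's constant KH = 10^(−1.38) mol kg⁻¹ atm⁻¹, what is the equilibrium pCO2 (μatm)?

pCO2 = 1120 μatm

α₀ = 1 / (1 + K1/[H⁺] + K1K2/[H⁺]²) = 1 / (1 + 10^+1.66 + 10^+0.06)
   = 1 / (1 + 45.709 + 1.1482) = 1/47.857 = 0.02090
[CO2*] = α₀ × DIC = 0.02090 × 2.24 = 0.04681 mmol/kg
pCO2 = [CO2*]/KH = 4.681×10^-5 / 4.169×10^-2 = 1120 μatm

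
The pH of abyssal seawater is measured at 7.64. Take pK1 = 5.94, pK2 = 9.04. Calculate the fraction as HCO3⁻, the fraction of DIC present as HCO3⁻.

α₁ = 0.944

α₁ = 1 / (1 + [H⁺]/K1 + K2/[H⁺]) = 1 / (1 + 10^-1.70 + 10^-1.40)
   = 1 / (1 + 0.019953 + 0.039811) = 1/1.0598 = 0.9436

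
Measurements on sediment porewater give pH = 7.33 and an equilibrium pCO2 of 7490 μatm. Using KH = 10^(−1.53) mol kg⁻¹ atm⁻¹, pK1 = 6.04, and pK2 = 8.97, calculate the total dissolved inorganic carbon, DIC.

[CO2*] = KH · pCO2 = 10^(−1.53) × 7490×10^-6 = 2.210×10^-4 mol/kg
α₀ = 1/(1 + K1/[H⁺] + K1K2/[H⁺]²) = 1/(1 + 10^+1.29 + 10^-0.35) = 0.04774
DIC = [CO2*]/α₀ = 2.210×10^-4 / 0.04774 = 4.63 mmol/kg

DIC = 4.63 mmol/kg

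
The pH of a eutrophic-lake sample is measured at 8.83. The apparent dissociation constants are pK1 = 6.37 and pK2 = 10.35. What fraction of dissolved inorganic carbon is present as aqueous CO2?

α₀ = 1 / (1 + K1/[H⁺] + K1K2/[H⁺]²) = 1 / (1 + 10^+2.46 + 10^+0.94)
   = 1 / (1 + 288.40 + 8.7096) = 1/298.11 = 0.003354

α₀ = 0.00335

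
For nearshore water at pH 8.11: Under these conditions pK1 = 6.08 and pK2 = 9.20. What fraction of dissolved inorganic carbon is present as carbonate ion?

α₂ = 0.0745

α₂ = 1 / (1 + [H⁺]/K2 + [H⁺]²/(K1K2)) = 1 / (1 + 10^+1.09 + 10^-0.94)
   = 1 / (1 + 12.303 + 0.11482) = 1/13.418 = 0.07453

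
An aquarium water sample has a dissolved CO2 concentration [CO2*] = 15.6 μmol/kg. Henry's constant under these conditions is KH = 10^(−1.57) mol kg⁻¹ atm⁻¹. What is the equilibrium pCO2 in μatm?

pCO2 = 580 μatm

KH = 10^(−1.57) = 2.692×10^-2 mol kg⁻¹ atm⁻¹
pCO2 = [CO2*]/KH = 15.6×10^-6 / 2.692×10^-2 = 5.80×10^-4 atm = 580 μatm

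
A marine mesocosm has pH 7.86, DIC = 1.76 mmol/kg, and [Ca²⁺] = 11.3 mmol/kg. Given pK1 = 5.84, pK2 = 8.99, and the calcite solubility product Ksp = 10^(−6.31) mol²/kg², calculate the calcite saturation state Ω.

Ω = 2.78

α₂ = 1 / (1 + [H⁺]/K2 + [H⁺]²/(K1K2)) = 1 / (1 + 10^+1.13 + 10^-0.89)
   = 1 / (1 + 13.490 + 0.12882) = 1/14.618 = 0.06841
[CO3²⁻] = α₂ × DIC = 0.06841 × 1.76 = 0.1204 mmol/kg
Ksp = 10^(−6.31) = 4.898×10^-7
Ω = [Ca²⁺][CO3²⁻]/Ksp = (11.3×10^-3)(1.204×10^-4) / 4.898×10^-7 = 2.78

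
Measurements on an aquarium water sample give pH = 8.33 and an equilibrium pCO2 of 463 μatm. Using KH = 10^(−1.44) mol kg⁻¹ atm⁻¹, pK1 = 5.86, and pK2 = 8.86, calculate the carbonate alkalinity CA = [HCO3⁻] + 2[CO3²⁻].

[CO2*] = KH · pCO2 = 10^(−1.44) × 463×10^-6 = 1.681×10^-5 mol/kg
α₀ = 1/(1 + K1/[H⁺] + K1K2/[H⁺]²) = 1/(1 + 10^+2.47 + 10^+1.94) = 0.002609
DIC = [CO2*]/α₀ = 1.681×10^-5 / 0.002609 = 6.442 mmol/kg
CA = (α₁ + 2α₂)·DIC = (0.7701 + 2×0.2273) × 6.442 = 7.89 mmol/kg

CA = 7.89 mmol/kg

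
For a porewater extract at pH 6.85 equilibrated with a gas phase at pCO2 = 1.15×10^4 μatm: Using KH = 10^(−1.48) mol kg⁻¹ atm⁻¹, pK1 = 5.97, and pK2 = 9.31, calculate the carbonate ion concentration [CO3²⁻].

[CO2*] = KH · pCO2 = 10^(−1.48) × 1.15×10^4×10^-6 = 3.808×10^-4 mol/kg
α₀ = 1/(1 + K1/[H⁺] + K1K2/[H⁺]²) = 1/(1 + 10^+0.88 + 10^-1.58) = 0.1161
DIC = [CO2*]/α₀ = 3.808×10^-4 / 0.1161 = 3.279 mmol/kg
[CO3²⁻] = α₂·DIC; α₂ = 0.003054, so [CO3²⁻] = 0.003054 × 3.279 = 0.0100 mmol/kg = 10.0 μmol/kg

[CO3²⁻] = 10.0 μmol/kg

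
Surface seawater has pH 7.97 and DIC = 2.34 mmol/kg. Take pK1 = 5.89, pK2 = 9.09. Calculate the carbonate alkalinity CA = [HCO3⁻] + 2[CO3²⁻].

CA = [HCO3⁻] + 2[CO3²⁻] = (α₁ + 2α₂)·DIC
At pH 7.97: [H⁺]/K1 = 10^-2.08 = 0.0083176, K2/[H⁺] = 10^-1.12 = 0.075858
α₁ = 1/(1 + 0.0083176 + 0.075858) = 1/1.0842 = 0.9224; α₂ = α₁·K2/[H⁺] = 0.06997
α₁ + 2α₂ = 1.0623
CA = 1.0623 × 2.34 = 2.49 mmol/kg

CA = 2.49 mmol/kg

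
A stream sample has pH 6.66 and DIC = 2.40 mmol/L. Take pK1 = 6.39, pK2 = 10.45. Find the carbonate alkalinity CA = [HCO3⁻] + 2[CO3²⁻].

CA = 1.56 mmol/L

CA = [HCO3⁻] + 2[CO3²⁻] = (α₁ + 2α₂)·DIC
At pH 6.66: [H⁺]/K1 = 10^-0.27 = 0.53703, K2/[H⁺] = 10^-3.79 = 0.00016218
α₁ = 1/(1 + 0.53703 + 0.00016218) = 1/1.5372 = 0.6505; α₂ = α₁·K2/[H⁺] = 0.0001055
α₁ + 2α₂ = 0.6507
CA = 0.6507 × 2.40 = 1.56 mmol/L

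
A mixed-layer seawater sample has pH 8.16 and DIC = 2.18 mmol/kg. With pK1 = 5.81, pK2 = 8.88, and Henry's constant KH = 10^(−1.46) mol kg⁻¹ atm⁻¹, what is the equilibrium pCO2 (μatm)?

α₀ = 1 / (1 + K1/[H⁺] + K1K2/[H⁺]²) = 1 / (1 + 10^+2.35 + 10^+1.63)
   = 1 / (1 + 223.87 + 42.658) = 1/267.53 = 0.003738
[CO2*] = α₀ × DIC = 0.003738 × 2.18 = 0.008149 mmol/kg = 8.149 μmol/kg
pCO2 = [CO2*]/KH = 8.149×10^-6 / 3.467×10^-2 = 235 μatm

pCO2 = 235 μatm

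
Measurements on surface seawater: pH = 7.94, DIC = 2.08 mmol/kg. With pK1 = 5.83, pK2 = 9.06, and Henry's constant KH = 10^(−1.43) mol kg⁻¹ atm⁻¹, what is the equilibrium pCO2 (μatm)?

pCO2 = 401 μatm

α₀ = 1 / (1 + K1/[H⁺] + K1K2/[H⁺]²) = 1 / (1 + 10^+2.11 + 10^+0.99)
   = 1 / (1 + 128.82 + 9.7724) = 1/139.60 = 0.007163
[CO2*] = α₀ × DIC = 0.007163 × 2.08 = 0.01490 mmol/kg = 14.90 μmol/kg
pCO2 = [CO2*]/KH = 1.490×10^-5 / 3.715×10^-2 = 401 μatm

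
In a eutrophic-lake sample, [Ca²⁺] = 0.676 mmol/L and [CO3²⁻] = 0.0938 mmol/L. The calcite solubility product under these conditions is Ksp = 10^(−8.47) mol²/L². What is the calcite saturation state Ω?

Ω = 18.7

Ksp = 10^(−8.47) = 3.388×10^-9
Ω = [Ca²⁺][CO3²⁻]/Ksp = (0.676×10^-3)(0.0938×10^-3) / 3.388×10^-9 = 18.7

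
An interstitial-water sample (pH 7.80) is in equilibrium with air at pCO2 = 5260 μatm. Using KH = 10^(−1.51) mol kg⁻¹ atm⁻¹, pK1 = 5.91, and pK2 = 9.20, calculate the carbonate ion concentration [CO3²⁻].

[CO3²⁻] = 0.502 mmol/kg

[CO2*] = KH · pCO2 = 10^(−1.51) × 5260×10^-6 = 1.625×10^-4 mol/kg
α₀ = 1/(1 + K1/[H⁺] + K1K2/[H⁺]²) = 1/(1 + 10^+1.89 + 10^+0.49) = 0.01224
DIC = [CO2*]/α₀ = 1.625×10^-4 / 0.01224 = 13.28 mmol/kg
[CO3²⁻] = α₂·DIC; α₂ = 0.03782, so [CO3²⁻] = 0.03782 × 13.28 = 0.502 mmol/kg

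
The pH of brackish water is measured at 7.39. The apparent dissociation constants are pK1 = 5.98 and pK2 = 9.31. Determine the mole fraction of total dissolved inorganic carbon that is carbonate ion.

α₂ = 0.0114

α₂ = 1 / (1 + [H⁺]/K2 + [H⁺]²/(K1K2)) = 1 / (1 + 10^+1.92 + 10^+0.51)
   = 1 / (1 + 83.176 + 3.2359) = 1/87.412 = 0.01144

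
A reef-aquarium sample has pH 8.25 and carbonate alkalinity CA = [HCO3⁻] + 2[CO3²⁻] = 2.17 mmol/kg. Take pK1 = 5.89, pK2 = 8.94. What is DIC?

CA = [HCO3⁻] + 2[CO3²⁻] = (α₁ + 2α₂)·DIC
At pH 8.25: [H⁺]/K1 = 10^-2.36 = 0.0043652, K2/[H⁺] = 10^-0.69 = 0.20417
α₁ = 1/(1 + 0.0043652 + 0.20417) = 1/1.2085 = 0.8274; α₂ = α₁·K2/[H⁺] = 0.1689
α₁ + 2α₂ = 1.1653
DIC = CA / (α₁ + 2α₂) = 2.17 / 1.1653 = 1.86 mmol/kg

DIC = 1.86 mmol/kg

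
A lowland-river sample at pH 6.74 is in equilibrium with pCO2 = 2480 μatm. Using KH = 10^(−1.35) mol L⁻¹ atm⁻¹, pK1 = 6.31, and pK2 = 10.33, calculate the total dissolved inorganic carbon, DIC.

DIC = 0.409 mmol/L

[CO2*] = KH · pCO2 = 10^(−1.35) × 2480×10^-6 = 1.108×10^-4 mol/L
α₀ = 1/(1 + K1/[H⁺] + K1K2/[H⁺]²) = 1/(1 + 10^+0.43 + 10^-3.16) = 0.2708
DIC = [CO2*]/α₀ = 1.108×10^-4 / 0.2708 = 0.409 mmol/L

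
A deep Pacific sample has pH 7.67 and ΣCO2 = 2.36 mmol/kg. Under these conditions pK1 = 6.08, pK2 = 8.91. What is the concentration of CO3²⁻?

α₂ = 1 / (1 + [H⁺]/K2 + [H⁺]²/(K1K2)) = 1 / (1 + 10^+1.24 + 10^-0.35)
   = 1 / (1 + 17.378 + 0.44668) = 1/18.825 = 0.05312
[CO3²⁻] = α₂ × DIC = 0.05312 × 2.36 = 0.125 mmol/kg

[CO3²⁻] = 0.125 mmol/kg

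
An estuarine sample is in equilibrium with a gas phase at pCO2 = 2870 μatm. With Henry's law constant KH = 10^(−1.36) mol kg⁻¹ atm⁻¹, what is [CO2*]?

[CO2*] = 125 μmol/kg

KH = 10^(−1.36) = 4.365×10^-2 mol kg⁻¹ atm⁻¹
[CO2*] = KH · pCO2 = 4.365×10^-2 × 2870×10^-6 atm = 1.25×10^-4 mol/kg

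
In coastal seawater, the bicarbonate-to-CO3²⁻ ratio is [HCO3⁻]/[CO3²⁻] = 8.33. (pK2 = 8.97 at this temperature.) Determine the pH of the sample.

pH = 8.05

From K2 = [H⁺][CO3²⁻]/[HCO3⁻]:  pH = pK2 − log₁₀([HCO3⁻]/[CO3²⁻])
log₁₀(8.33) = +0.921
pH = 8.97 − (+0.921) = 8.05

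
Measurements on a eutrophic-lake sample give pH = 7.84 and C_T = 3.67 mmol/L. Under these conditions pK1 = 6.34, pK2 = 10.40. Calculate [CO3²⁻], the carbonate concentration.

α₂ = 1 / (1 + [H⁺]/K2 + [H⁺]²/(K1K2)) = 1 / (1 + 10^+2.56 + 10^+1.06)
   = 1 / (1 + 363.08 + 11.482) = 1/375.56 = 0.002663
[CO3²⁻] = α₂ × DIC = 0.002663 × 3.67 = 0.00977 mmol/L = 9.77 μmol/L

[CO3²⁻] = 9.77 μmol/L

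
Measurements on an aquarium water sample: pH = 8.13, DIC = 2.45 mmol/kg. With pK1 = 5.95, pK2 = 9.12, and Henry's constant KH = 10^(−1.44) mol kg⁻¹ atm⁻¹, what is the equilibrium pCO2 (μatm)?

pCO2 = 402 μatm

α₀ = 1 / (1 + K1/[H⁺] + K1K2/[H⁺]²) = 1 / (1 + 10^+2.18 + 10^+1.19)
   = 1 / (1 + 151.36 + 15.488) = 1/167.84 = 0.005958
[CO2*] = α₀ × DIC = 0.005958 × 2.45 = 0.01460 mmol/kg = 14.60 μmol/kg
pCO2 = [CO2*]/KH = 1.460×10^-5 / 3.631×10^-2 = 402 μatm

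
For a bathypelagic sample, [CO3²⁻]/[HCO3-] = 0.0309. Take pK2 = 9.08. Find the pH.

pH = 7.57

From K2 = [H⁺][CO3²⁻]/[HCO3-]:  pH = pK2 + log₁₀([CO3²⁻]/[HCO3-])
log₁₀(0.0309) = -1.510
pH = 9.08 + (-1.510) = 7.57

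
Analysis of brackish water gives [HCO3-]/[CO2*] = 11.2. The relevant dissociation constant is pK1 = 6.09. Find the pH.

pH = 7.14

From K1 = [H⁺][HCO3-]/[CO2*]:  pH = pK1 + log₁₀([HCO3-]/[CO2*])
log₁₀(11.2) = +1.049
pH = 6.09 + (+1.049) = 7.14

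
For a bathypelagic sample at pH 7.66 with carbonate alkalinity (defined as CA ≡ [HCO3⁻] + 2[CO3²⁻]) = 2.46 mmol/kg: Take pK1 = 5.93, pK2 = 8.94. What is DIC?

CA = [HCO3⁻] + 2[CO3²⁻] = (α₁ + 2α₂)·DIC
At pH 7.66: [H⁺]/K1 = 10^-1.73 = 0.018621, K2/[H⁺] = 10^-1.28 = 0.052481
α₁ = 1/(1 + 0.018621 + 0.052481) = 1/1.0711 = 0.9336; α₂ = α₁·K2/[H⁺] = 0.04900
α₁ + 2α₂ = 1.0316
DIC = CA / (α₁ + 2α₂) = 2.46 / 1.0316 = 2.38 mmol/kg

DIC = 2.38 mmol/kg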